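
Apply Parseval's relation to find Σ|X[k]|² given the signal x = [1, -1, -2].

Parseval: Σ|x[n]|² = (1/N)Σ|X[k]|², so Σ|X[k]|² = N·Σ|x[n]|² = 3·6.0000

Σ|X[k]|² = N·Σ|x[n]|² = 3·6.0000 = 18.0000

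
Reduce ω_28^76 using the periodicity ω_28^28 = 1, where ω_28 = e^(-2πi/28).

Since ω_28^28 = 1, powers reduce modulo 28.
76 mod 28 = 20
So ω_28^76 = ω_28^20 = e^(-2πi·20/28)

ω_28^76 = ω_28^20 = -0.2225+0.9749i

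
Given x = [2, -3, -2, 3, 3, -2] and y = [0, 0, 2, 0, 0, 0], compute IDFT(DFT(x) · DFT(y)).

(x ⊛ y)[n] = Σ(m=0 to 5) x[m] · y[(n-m) mod 6]

Computing each output sample:
(x ⊛ y)[0] = 6
(x ⊛ y)[1] = -4
(x ⊛ y)[2] = 4
(x ⊛ y)[3] = -6
(x ⊛ y)[4] = -4
(x ⊛ y)[5] = 6

x ⊛ y = [6, -4, 4, -6, -4, 6]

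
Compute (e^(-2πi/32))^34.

Since ω_32^32 = 1, powers reduce modulo 32.
34 mod 32 = 2
So ω_32^34 = ω_32^2 = e^(-2πi·2/32)

ω_32^34 = ω_32^2 = 0.9239-0.3827i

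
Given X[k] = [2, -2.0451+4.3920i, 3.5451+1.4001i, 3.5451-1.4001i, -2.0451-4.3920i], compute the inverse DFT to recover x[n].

x[n] = (1/5) Σ(k=0 to 4) X[k] · e^(2πikn/5)

Computing each x[n]:
x[0] = 1
x[1] = -3
x[2] = 1
x[3] = 2
x[4] = 1

x = [1, -3, 1, 2, 1]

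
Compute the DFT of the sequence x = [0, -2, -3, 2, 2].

X[k] = Σ(n=0 to 4) x[n] · ω_5^(nk)
where ω_5 = e^(-2πi/5)

Computing each X[k]:
X[0] = -1
X[1] = 0.8090+6.7432i
X[2] = -0.3090-2.4041i
X[3] = -0.3090+2.4041i
X[4] = 0.8090-6.7432i

X = [-1, 0.8090+6.7432i, -0.3090-2.4041i, -0.3090+2.4041i, 0.8090-6.7432i]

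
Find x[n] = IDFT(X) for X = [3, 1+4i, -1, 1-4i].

x[n] = (1/4) Σ(k=0 to 3) X[k] · e^(2πikn/4)

Computing each x[n]:
x[0] = 1
x[1] = -1
x[2] = 0
x[3] = 3

x = [1, -1, 0, 3]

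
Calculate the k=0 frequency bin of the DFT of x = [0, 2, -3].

X[0] = Σ(n=0 to 2) x[n] · ω_3^0 = Σ x[n]
= (0) + (2) + (-3)

X[0] = -1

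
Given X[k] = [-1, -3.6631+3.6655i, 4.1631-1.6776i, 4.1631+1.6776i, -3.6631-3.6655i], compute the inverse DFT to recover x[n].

x[n] = (1/5) Σ(k=0 to 4) X[k] · e^(2πikn/5)

Computing each x[n]:
x[0] = 0
x[1] = -3
x[2] = 0
x[3] = 3
x[4] = -1

x = [0, -3, 0, 3, -1]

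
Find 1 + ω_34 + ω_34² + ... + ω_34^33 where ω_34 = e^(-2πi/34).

Sum of all nth roots of unity equals 0 for n > 1 (geometric series with r ≠ 1).

0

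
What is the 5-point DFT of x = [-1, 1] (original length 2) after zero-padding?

Original 2-point DFT: [0, -2]
Zero-padded 5-point DFT provides frequency interpolation.

DFT_5([x, 0, ...]) = [0, -0.6910-0.9511i, -1.8090-0.5878i, -1.8090+0.5878i, -0.6910+0.9511i]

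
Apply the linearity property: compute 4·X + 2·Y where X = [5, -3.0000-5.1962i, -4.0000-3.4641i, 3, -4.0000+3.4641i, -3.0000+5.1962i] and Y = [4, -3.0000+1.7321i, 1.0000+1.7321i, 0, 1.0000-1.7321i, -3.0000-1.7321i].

By linearity: DFT(4x + 2y) = 4·DFT(x) + 2·DFT(y)
= 4·[5, -3.0000-5.1962i, -4.0000-3.4641i, 3, -4.0000+3.4641i, -3.0000+5.1962i] + 2·[4, -3.0000+1.7321i, 1.0000+1.7321i, 0, 1.0000-1.7321i, -3.0000-1.7321i]

Computing element-wise:
Z[0] = 4·(5) + 2·(4) = 28
Z[1] = 4·(-3.0000-5.1962i) + 2·(-3.0000+1.7321i) = -18.0000-17.3206i
Z[2] = 4·(-4.0000-3.4641i) + 2·(1.0000+1.7321i) = -14.0000-10.3922i
Z[3] = 4·(3) + 2·(0) = 12
Z[4] = 4·(-4.0000+3.4641i) + 2·(1.0000-1.7321i) = -14.0000+10.3922i
Z[5] = 4·(-3.0000+5.1962i) + 2·(-3.0000-1.7321i) = -18.0000+17.3206i

DFT(4x + 2y) = 4·X + 2·Y = [28, -18.0000-17.3206i, -14.0000-10.3922i, 12, -14.0000+10.3922i, -18.0000+17.3206i]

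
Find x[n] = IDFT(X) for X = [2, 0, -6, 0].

x[n] = (1/4) Σ(k=0 to 3) X[k] · e^(2πikn/4)

Computing each x[n]:
x[0] = -1
x[1] = 2
x[2] = -1
x[3] = 2

x = [-1, 2, -1, 2]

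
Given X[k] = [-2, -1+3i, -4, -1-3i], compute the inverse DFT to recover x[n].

x[n] = (1/4) Σ(k=0 to 3) X[k] · e^(2πikn/4)

Computing each x[n]:
x[0] = -2
x[1] = -1
x[2] = -1
x[3] = 2

x = [-2, -1, -1, 2]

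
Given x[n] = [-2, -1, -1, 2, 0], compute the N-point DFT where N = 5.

X[k] = Σ(n=0 to 4) x[n] · ω_5^(nk)
where ω_5 = e^(-2πi/5)

Computing each X[k]:
X[0] = -2
X[1] = -3.1180+2.7144i
X[2] = -0.8820-2.2654i
X[3] = -0.8820+2.2654i
X[4] = -3.1180-2.7144i

X = [-2, -3.1180+2.7144i, -0.8820-2.2654i, -0.8820+2.2654i, -3.1180-2.7144i]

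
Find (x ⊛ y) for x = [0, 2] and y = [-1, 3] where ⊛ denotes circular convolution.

(x ⊛ y)[n] = Σ(m=0 to 1) x[m] · y[(n-m) mod 2]

Computing each output sample:
(x ⊛ y)[0] = 6
(x ⊛ y)[1] = -2

x ⊛ y = [6, -2]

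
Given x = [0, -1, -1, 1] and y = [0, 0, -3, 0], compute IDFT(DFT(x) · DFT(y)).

(x ⊛ y)[n] = Σ(m=0 to 3) x[m] · y[(n-m) mod 4]

Computing each output sample:
(x ⊛ y)[0] = 3
(x ⊛ y)[1] = -3
(x ⊛ y)[2] = 0
(x ⊛ y)[3] = 3

x ⊛ y = [3, -3, 0, 3]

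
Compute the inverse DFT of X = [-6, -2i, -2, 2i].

x[n] = (1/4) Σ(k=0 to 3) X[k] · e^(2πikn/4)

Computing each x[n]:
x[0] = -2
x[1] = 0
x[2] = -2
x[3] = -2

x = [-2, 0, -2, -2]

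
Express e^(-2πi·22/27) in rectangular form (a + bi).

ω_27^22 = e^(-2πi·22/27)
= cos(-2π·22/27) + i·sin(-2π·22/27)
= cos(-44π/27) + i·sin(-44π/27)

ω_27^22 = cos(-44π/27) + i·sin(-44π/27) = 0.3961+0.9182i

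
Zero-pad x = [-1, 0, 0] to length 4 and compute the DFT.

Original 3-point DFT: [-1, -1, -1]
Zero-padded 4-point DFT provides frequency interpolation.

DFT_4([x, 0, ...]) = [-1, -1, -1, -1]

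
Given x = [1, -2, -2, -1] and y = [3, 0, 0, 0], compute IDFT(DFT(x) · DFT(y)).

(x ⊛ y)[n] = Σ(m=0 to 3) x[m] · y[(n-m) mod 4]

Computing each output sample:
(x ⊛ y)[0] = 3
(x ⊛ y)[1] = -6
(x ⊛ y)[2] = -6
(x ⊛ y)[3] = -3

x ⊛ y = [3, -6, -6, -3]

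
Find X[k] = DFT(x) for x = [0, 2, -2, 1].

X[k] = Σ(n=0 to 3) x[n] · ω_4^(nk)
where ω_4 = e^(-2πi/4)

Computing each X[k]:
X[0] = 1
X[1] = 2-1i
X[2] = -5
X[3] = 2+1i

X = [1, 2-1i, -5, 2+1i]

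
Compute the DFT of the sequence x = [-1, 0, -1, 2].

X[k] = Σ(n=0 to 3) x[n] · ω_4^(nk)
where ω_4 = e^(-2πi/4)

Computing each X[k]:
X[0] = 0
X[1] = 2i
X[2] = -4
X[3] = -2i

X = [0, 2i, -4, -2i]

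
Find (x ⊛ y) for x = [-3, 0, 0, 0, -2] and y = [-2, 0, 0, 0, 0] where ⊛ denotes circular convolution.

(x ⊛ y)[n] = Σ(m=0 to 4) x[m] · y[(n-m) mod 5]

Computing each output sample:
(x ⊛ y)[0] = 6
(x ⊛ y)[1] = 0
(x ⊛ y)[2] = 0
(x ⊛ y)[3] = 0
(x ⊛ y)[4] = 4

x ⊛ y = [6, 0, 0, 0, 4]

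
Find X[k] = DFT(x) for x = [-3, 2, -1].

X[k] = Σ(n=0 to 2) x[n] · ω_3^(nk)
where ω_3 = e^(-2πi/3)

Computing each X[k]:
X[0] = -2
X[1] = -3.5000-2.5981i
X[2] = -3.5000+2.5981i

X = [-2, -3.5000-2.5981i, -3.5000+2.5981i]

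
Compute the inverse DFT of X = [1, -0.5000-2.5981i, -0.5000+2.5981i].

x[n] = (1/3) Σ(k=0 to 2) X[k] · e^(2πikn/3)

Computing each x[n]:
x[0] = 0
x[1] = 2
x[2] = -1

x = [0, 2, -1]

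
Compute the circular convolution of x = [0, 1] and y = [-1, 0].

(x ⊛ y)[n] = Σ(m=0 to 1) x[m] · y[(n-m) mod 2]

Computing each output sample:
(x ⊛ y)[0] = 0
(x ⊛ y)[1] = -1

x ⊛ y = [0, -1]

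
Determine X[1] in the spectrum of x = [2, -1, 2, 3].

X[1] = Σ(n=0 to 3) x[n] · ω_4^(1n) where ω_4 = e^(-2πi/4)
= (2)·ω_4^0 + (-1)·ω_4^1 + (2)·ω_4^2 + (3)·ω_4^3

X[1] = 4i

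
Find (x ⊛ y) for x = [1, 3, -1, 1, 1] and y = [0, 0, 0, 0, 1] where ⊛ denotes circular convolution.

(x ⊛ y)[n] = Σ(m=0 to 4) x[m] · y[(n-m) mod 5]

Computing each output sample:
(x ⊛ y)[0] = 3
(x ⊛ y)[1] = -1
(x ⊛ y)[2] = 1
(x ⊛ y)[3] = 1
(x ⊛ y)[4] = 1

x ⊛ y = [3, -1, 1, 1, 1]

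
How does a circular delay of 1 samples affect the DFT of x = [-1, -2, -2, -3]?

Time shift by 1: X_shifted[k] = ω_4^(1k) · X[k]
Shifted x = [-3, -1, -2, -2]

DFT(x[n-1]) = [-8, -1-1i, -2, -1+1i]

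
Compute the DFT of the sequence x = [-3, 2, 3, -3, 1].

X[k] = Σ(n=0 to 4) x[n] · ω_5^(nk)
where ω_5 = e^(-2πi/5)

Computing each X[k]:
X[0] = 0
X[1] = -2.0729-4.4778i
X[2] = -5.4271+5.1186i
X[3] = -5.4271-5.1186i
X[4] = -2.0729+4.4778i

X = [0, -2.0729-4.4778i, -5.4271+5.1186i, -5.4271-5.1186i, -2.0729+4.4778i]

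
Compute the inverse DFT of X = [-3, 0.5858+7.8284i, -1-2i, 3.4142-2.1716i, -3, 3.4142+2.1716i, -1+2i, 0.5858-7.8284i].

x[n] = (1/8) Σ(k=0 to 7) X[k] · e^(2πikn/8)

Computing each x[n]:
x[0] = 0
x[1] = -1
x[2] = -3
x[3] = -1
x[4] = -2
x[5] = 2
x[6] = 2
x[7] = 0

x = [0, -1, -3, -1, -2, 2, 2, 0]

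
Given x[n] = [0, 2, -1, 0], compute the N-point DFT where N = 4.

X[k] = Σ(n=0 to 3) x[n] · ω_4^(nk)
where ω_4 = e^(-2πi/4)

Computing each X[k]:
X[0] = 1
X[1] = 1-2i
X[2] = -3
X[3] = 1+2i

X = [1, 1-2i, -3, 1+2i]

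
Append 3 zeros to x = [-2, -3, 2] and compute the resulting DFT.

Original 3-point DFT: [-3, -1.5000+4.3301i, -1.5000-4.3301i]
Zero-padded 6-point DFT provides frequency interpolation.

DFT_6([x, 0, ...]) = [-3, -4.5000+0.8660i, -1.5000+4.3301i, 3, -1.5000-4.3301i, -4.5000-0.8660i]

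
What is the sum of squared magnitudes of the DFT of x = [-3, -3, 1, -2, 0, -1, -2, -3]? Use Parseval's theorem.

Parseval: Σ|x[n]|² = (1/N)Σ|X[k]|², so Σ|X[k]|² = N·Σ|x[n]|² = 8·37.0000

Σ|X[k]|² = N·Σ|x[n]|² = 8·37.0000 = 296.0000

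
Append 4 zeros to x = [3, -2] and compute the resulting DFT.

Original 2-point DFT: [1, 5]
Zero-padded 6-point DFT provides frequency interpolation.

DFT_6([x, 0, ...]) = [1, 2.0000+1.7321i, 4.0000+1.7321i, 5, 4.0000-1.7321i, 2.0000-1.7321i]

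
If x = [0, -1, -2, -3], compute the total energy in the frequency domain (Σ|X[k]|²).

Parseval: Σ|x[n]|² = (1/N)Σ|X[k]|², so Σ|X[k]|² = N·Σ|x[n]|² = 4·14.0000

Σ|X[k]|² = N·Σ|x[n]|² = 4·14.0000 = 56.0000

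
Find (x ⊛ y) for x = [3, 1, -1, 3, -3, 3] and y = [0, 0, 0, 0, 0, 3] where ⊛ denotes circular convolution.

(x ⊛ y)[n] = Σ(m=0 to 5) x[m] · y[(n-m) mod 6]

Computing each output sample:
(x ⊛ y)[0] = 3
(x ⊛ y)[1] = -3
(x ⊛ y)[2] = 9
(x ⊛ y)[3] = -9
(x ⊛ y)[4] = 9
(x ⊛ y)[5] = 9

x ⊛ y = [3, -3, 9, -9, 9, 9]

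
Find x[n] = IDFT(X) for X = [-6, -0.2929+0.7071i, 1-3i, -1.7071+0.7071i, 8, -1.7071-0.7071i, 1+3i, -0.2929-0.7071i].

x[n] = (1/8) Σ(k=0 to 7) X[k] · e^(2πikn/8)

Computing each x[n]:
x[0] = 0
x[1] = -1
x[2] = 0
x[3] = -3
x[4] = 1
x[5] = -1
x[6] = 0
x[7] = -2

x = [0, -1, 0, -3, 1, -1, 0, -2]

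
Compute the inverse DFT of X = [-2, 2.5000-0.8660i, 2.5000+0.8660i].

x[n] = (1/3) Σ(k=0 to 2) X[k] · e^(2πikn/3)

Computing each x[n]:
x[0] = 1
x[1] = -1
x[2] = -2

x = [1, -1, -2]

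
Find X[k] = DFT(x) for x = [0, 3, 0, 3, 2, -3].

X[k] = Σ(n=0 to 5) x[n] · ω_6^(nk)
where ω_6 = e^(-2πi/6)

Computing each X[k]:
X[0] = 5
X[1] = -4.0000-3.4641i
X[2] = 2.0000-6.9282i
X[3] = -1
X[4] = 2.0000+6.9282i
X[5] = -4.0000+3.4641i

X = [5, -4.0000-3.4641i, 2.0000-6.9282i, -1, 2.0000+6.9282i, -4.0000+3.4641i]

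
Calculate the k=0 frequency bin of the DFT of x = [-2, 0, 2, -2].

X[0] = Σ(n=0 to 3) x[n] · ω_4^0 = Σ x[n]
= (-2) + (0) + (2) + (-2)

X[0] = -2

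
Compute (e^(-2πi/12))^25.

Since ω_12^12 = 1, powers reduce modulo 12.
25 mod 12 = 1
So ω_12^25 = ω_12^1 = e^(-2πi·1/12)

ω_12^25 = ω_12^1 = 0.8660-0.5000i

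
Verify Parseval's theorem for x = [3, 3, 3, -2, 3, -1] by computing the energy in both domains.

Time domain:
Σ|x[n]|² = |3|² + |3|² + |3|² + |-2|² + |3|² + |-1|² = 41.0000

Frequency domain:
(1/6)Σ|X[k]|² = (1/6)(|9|² + |3.0000-3.4641i|² + |-3.0000-3.4641i|² + |9|² + |-3.0000+3.4641i|² + |3.0000+3.4641i|²) = (1/6)·246.0000 = 41.0000

Both sides agree, confirming Parseval's theorem.

Σ|x[n]|² = (1/N)Σ|X[k]|² = 41.0000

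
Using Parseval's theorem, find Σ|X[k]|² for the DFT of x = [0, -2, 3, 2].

Parseval: Σ|x[n]|² = (1/N)Σ|X[k]|², so Σ|X[k]|² = N·Σ|x[n]|² = 4·17.0000

Σ|X[k]|² = N·Σ|x[n]|² = 4·17.0000 = 68.0000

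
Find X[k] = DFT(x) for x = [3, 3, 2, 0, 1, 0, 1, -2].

X[k] = Σ(n=0 to 7) x[n] · ω_8^(nk)
where ω_8 = e^(-2πi/8)

Computing each X[k]:
X[0] = 8
X[1] = 2.7071-4.5355i
X[2] = 1-5i
X[3] = 1.2929-2.5355i
X[4] = 6
X[5] = 1.2929+2.5355i
X[6] = 1+5i
X[7] = 2.7071+4.5355i

X = [8, 2.7071-4.5355i, 1-5i, 1.2929-2.5355i, 6, 1.2929+2.5355i, 1+5i, 2.7071+4.5355i]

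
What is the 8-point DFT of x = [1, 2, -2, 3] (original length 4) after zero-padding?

Original 4-point DFT: [4, 3+1i, -6, 3-1i]
Zero-padded 8-point DFT provides frequency interpolation.

DFT_8([x, 0, ...]) = [4, 0.2929-1.5355i, 3+1i, 1.7071-5.5355i, -6, 1.7071+5.5355i, 3-1i, 0.2929+1.5355i]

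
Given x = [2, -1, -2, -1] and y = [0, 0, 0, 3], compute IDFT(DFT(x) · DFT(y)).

(x ⊛ y)[n] = Σ(m=0 to 3) x[m] · y[(n-m) mod 4]

Computing each output sample:
(x ⊛ y)[0] = -3
(x ⊛ y)[1] = -6
(x ⊛ y)[2] = -3
(x ⊛ y)[3] = 6

x ⊛ y = [-3, -6, -3, 6]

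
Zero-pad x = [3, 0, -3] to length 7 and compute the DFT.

Original 3-point DFT: [0, 4.5000-2.5981i, 4.5000+2.5981i]
Zero-padded 7-point DFT provides frequency interpolation.

DFT_7([x, 0, ...]) = [0, 3.6676+2.9248i, 5.7029-1.3017i, 1.1295-2.3455i, 1.1295+2.3455i, 5.7029+1.3017i, 3.6676-2.9248i]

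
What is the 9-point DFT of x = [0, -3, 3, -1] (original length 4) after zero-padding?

Original 4-point DFT: [-1, -3+2i, 7, -3-2i]
Zero-padded 9-point DFT provides frequency interpolation.

DFT_9([x, 0, ...]) = [-1, -1.2772-0.1600i, -2.8400+1.0623i, -1.0000+5.1962i, 5.6172+3.8204i, 5.6172-3.8204i, -1.0000-5.1962i, -2.8400-1.0623i, -1.2772+0.1600i]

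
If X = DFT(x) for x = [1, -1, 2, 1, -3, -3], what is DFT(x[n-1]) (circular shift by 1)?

Time shift by 1: X_shifted[k] = ω_6^(1k) · X[k]
Shifted x = [-3, 1, -1, 2, 1, -3]

DFT(x[n-1]) = [-3, -6.0000-1.7321i, -5.1962i, -3, 5.1962i, -6.0000+1.7321i]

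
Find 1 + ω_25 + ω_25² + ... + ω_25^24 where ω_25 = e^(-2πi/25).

Sum of all nth roots of unity equals 0 for n > 1 (geometric series with r ≠ 1).

0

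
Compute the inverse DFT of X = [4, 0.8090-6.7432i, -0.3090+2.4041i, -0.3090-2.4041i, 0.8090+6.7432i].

x[n] = (1/5) Σ(k=0 to 4) X[k] · e^(2πikn/5)

Computing each x[n]:
x[0] = 1
x[1] = 3
x[2] = 3
x[3] = -2
x[4] = -1

x = [1, 3, 3, -2, -1]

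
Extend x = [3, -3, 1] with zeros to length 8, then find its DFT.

Original 3-point DFT: [1, 4.0000+3.4641i, 4.0000-3.4641i]
Zero-padded 8-point DFT provides frequency interpolation.

DFT_8([x, 0, ...]) = [1, 0.8787+1.1213i, 2+3i, 5.1213+3.1213i, 7, 5.1213-3.1213i, 2-3i, 0.8787-1.1213i]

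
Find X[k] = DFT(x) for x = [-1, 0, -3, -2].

X[k] = Σ(n=0 to 3) x[n] · ω_4^(nk)
where ω_4 = e^(-2πi/4)

Computing each X[k]:
X[0] = -6
X[1] = 2-2i
X[2] = -2
X[3] = 2+2i

X = [-6, 2-2i, -2, 2+2i]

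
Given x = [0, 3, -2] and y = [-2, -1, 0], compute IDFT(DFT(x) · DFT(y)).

(x ⊛ y)[n] = Σ(m=0 to 2) x[m] · y[(n-m) mod 3]

Computing each output sample:
(x ⊛ y)[0] = 2
(x ⊛ y)[1] = -6
(x ⊛ y)[2] = 1

x ⊛ y = [2, -6, 1]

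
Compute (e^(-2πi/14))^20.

Since ω_14^14 = 1, powers reduce modulo 14.
20 mod 14 = 6
So ω_14^20 = ω_14^6 = e^(-2πi·6/14)

ω_14^20 = ω_14^6 = -0.9010-0.4339i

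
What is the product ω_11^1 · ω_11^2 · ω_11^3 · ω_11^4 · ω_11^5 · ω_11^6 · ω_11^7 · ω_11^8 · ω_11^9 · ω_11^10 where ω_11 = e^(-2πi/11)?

The primitive 11th roots of unity are ω_11^k for k coprime to 11: k ∈ {1, 2, 3, 4, 5, 6, 7, 8, 9, 10}
Their product equals the constant term of the cyclotomic polynomial Φ_11(x) up to sign.
For n ≥ 3, the product of all primitive nth roots of unity is 1. (For n=1 it is 1; for n=2 it is -1.)

1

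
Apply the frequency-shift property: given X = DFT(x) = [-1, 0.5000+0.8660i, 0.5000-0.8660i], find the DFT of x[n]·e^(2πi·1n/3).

Modulation property: DFT(ω_3^(-1n)·x[n]) = X[(k-1) mod 3], so circularly shift X by 1 positions.

X[k-1] = [0.5000-0.8660i, -1, 0.5000+0.8660i]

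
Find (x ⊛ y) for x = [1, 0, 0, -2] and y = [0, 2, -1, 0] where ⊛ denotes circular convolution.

(x ⊛ y)[n] = Σ(m=0 to 3) x[m] · y[(n-m) mod 4]

Computing each output sample:
(x ⊛ y)[0] = -4
(x ⊛ y)[1] = 4
(x ⊛ y)[2] = -1
(x ⊛ y)[3] = 0

x ⊛ y = [-4, 4, -1, 0]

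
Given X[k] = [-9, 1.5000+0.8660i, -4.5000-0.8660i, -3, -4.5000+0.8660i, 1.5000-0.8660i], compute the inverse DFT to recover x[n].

x[n] = (1/6) Σ(k=0 to 5) X[k] · e^(2πikn/6)

Computing each x[n]:
x[0] = -3
x[1] = 0
x[2] = -2
x[3] = -3
x[4] = -1
x[5] = 0

x = [-3, 0, -2, -3, -1, 0]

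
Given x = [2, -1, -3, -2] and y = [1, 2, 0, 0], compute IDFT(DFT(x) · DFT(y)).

(x ⊛ y)[n] = Σ(m=0 to 3) x[m] · y[(n-m) mod 4]

Computing each output sample:
(x ⊛ y)[0] = -2
(x ⊛ y)[1] = 3
(x ⊛ y)[2] = -5
(x ⊛ y)[3] = -8

x ⊛ y = [-2, 3, -5, -8]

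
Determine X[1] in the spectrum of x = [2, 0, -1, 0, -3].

X[1] = Σ(n=0 to 4) x[n] · ω_5^(1n) where ω_5 = e^(-2πi/5)
= (2)·ω_5^0 + (0)·ω_5^1 + (-1)·ω_5^2 + (0)·ω_5^3 + (-3)·ω_5^4

X[1] = 1.8820-2.2654i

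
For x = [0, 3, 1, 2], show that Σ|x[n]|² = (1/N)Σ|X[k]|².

Time domain:
Σ|x[n]|² = |0|² + |3|² + |1|² + |2|² = 14.0000

Frequency domain:
(1/4)Σ|X[k]|² = (1/4)(|6|² + |-1-1i|² + |-4|² + |-1+1i|²) = (1/4)·56.0000 = 14.0000

Both sides agree, confirming Parseval's theorem.

Σ|x[n]|² = (1/N)Σ|X[k]|² = 14.0000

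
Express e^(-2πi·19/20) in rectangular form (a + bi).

ω_20^19 = e^(-2πi·19/20)
= cos(-2π·19/20) + i·sin(-2π·19/20)
= cos(-38π/20) + i·sin(-38π/20)

ω_20^19 = cos(-38π/20) + i·sin(-38π/20) = 0.9511+0.3090i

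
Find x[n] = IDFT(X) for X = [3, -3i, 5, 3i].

x[n] = (1/4) Σ(k=0 to 3) X[k] · e^(2πikn/4)

Computing each x[n]:
x[0] = 2
x[1] = 1
x[2] = 2
x[3] = -2

x = [2, 1, 2, -2]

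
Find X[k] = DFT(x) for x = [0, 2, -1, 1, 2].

X[k] = Σ(n=0 to 4) x[n] · ω_5^(nk)
where ω_5 = e^(-2πi/5)

Computing each X[k]:
X[0] = 4
X[1] = 1.2361+1.1756i
X[2] = -3.2361-1.9021i
X[3] = -3.2361+1.9021i
X[4] = 1.2361-1.1756i

X = [4, 1.2361+1.1756i, -3.2361-1.9021i, -3.2361+1.9021i, 1.2361-1.1756i]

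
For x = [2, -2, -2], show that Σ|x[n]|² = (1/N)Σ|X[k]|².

Time domain:
Σ|x[n]|² = |2|² + |-2|² + |-2|² = 12.0000

Frequency domain:
(1/3)Σ|X[k]|² = (1/3)(|-2|² + |4|² + |4|²) = (1/3)·36.0000 = 12.0000

Both sides agree, confirming Parseval's theorem.

Σ|x[n]|² = (1/N)Σ|X[k]|² = 12.0000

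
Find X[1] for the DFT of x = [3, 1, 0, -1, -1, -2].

X[1] = Σ(n=0 to 5) x[n] · ω_6^(1n) where ω_6 = e^(-2πi/6)
= (3)·ω_6^0 + (1)·ω_6^1 + (0)·ω_6^2 + (-1)·ω_6^3 + (-1)·ω_6^4 + (-2)·ω_6^5

X[1] = 4.0000-3.4641i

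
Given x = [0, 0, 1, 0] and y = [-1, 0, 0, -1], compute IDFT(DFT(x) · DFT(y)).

(x ⊛ y)[n] = Σ(m=0 to 3) x[m] · y[(n-m) mod 4]

Computing each output sample:
(x ⊛ y)[0] = 0
(x ⊛ y)[1] = -1
(x ⊛ y)[2] = -1
(x ⊛ y)[3] = 0

x ⊛ y = [0, -1, -1, 0]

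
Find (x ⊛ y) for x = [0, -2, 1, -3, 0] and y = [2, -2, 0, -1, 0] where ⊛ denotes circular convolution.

(x ⊛ y)[n] = Σ(m=0 to 4) x[m] · y[(n-m) mod 5]

Computing each output sample:
(x ⊛ y)[0] = -1
(x ⊛ y)[1] = -1
(x ⊛ y)[2] = 6
(x ⊛ y)[3] = -8
(x ⊛ y)[4] = 8

x ⊛ y = [-1, -1, 6, -8, 8]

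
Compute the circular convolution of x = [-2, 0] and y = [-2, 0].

(x ⊛ y)[n] = Σ(m=0 to 1) x[m] · y[(n-m) mod 2]

Computing each output sample:
(x ⊛ y)[0] = 4
(x ⊛ y)[1] = 0

x ⊛ y = [4, 0]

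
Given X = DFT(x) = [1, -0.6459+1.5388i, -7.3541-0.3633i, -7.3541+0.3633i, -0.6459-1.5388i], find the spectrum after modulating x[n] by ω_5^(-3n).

Modulation property: DFT(ω_5^(-3n)·x[n]) = X[(k-3) mod 5], so circularly shift X by 3 positions.

X[k-3] = [-7.3541-0.3633i, -7.3541+0.3633i, -0.6459-1.5388i, 1, -0.6459+1.5388i]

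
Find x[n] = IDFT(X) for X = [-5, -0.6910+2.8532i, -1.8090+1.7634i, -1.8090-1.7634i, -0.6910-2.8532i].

x[n] = (1/5) Σ(k=0 to 4) X[k] · e^(2πikn/5)

Computing each x[n]:
x[0] = -2
x[1] = -2
x[2] = -1
x[3] = -1
x[4] = 1

x = [-2, -2, -1, -1, 1]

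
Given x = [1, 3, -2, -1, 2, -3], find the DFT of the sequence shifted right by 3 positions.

Time shift by 3: X_shifted[k] = ω_6^(3k) · X[k]
Shifted x = [-1, 2, -3, 1, 3, -2]

DFT(x[n-3]) = [0, -2.0000+1.7321i, -8.6603i, -2, 8.6603i, -2.0000-1.7321i]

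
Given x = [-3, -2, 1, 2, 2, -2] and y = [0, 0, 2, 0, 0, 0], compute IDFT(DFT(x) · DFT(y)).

(x ⊛ y)[n] = Σ(m=0 to 5) x[m] · y[(n-m) mod 6]

Computing each output sample:
(x ⊛ y)[0] = 4
(x ⊛ y)[1] = -4
(x ⊛ y)[2] = -6
(x ⊛ y)[3] = -4
(x ⊛ y)[4] = 2
(x ⊛ y)[5] = 4

x ⊛ y = [4, -4, -6, -4, 2, 4]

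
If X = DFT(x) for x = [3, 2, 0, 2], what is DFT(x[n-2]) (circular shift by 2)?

Time shift by 2: X_shifted[k] = ω_4^(2k) · X[k]
Shifted x = [0, 2, 3, 2]

DFT(x[n-2]) = [7, -3, -1, -3]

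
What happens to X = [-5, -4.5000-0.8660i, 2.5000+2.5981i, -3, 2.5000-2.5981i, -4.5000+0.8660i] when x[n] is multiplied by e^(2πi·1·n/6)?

Modulation property: DFT(ω_6^(-1n)·x[n]) = X[(k-1) mod 6], so circularly shift X by 1 positions.

X[k-1] = [-4.5000+0.8660i, -5, -4.5000-0.8660i, 2.5000+2.5981i, -3, 2.5000-2.5981i]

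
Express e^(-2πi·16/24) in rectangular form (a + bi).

ω_24^16 = e^(-2πi·16/24)
= cos(-2π·16/24) + i·sin(-2π·16/24)
= cos(-32π/24) + i·sin(-32π/24)

ω_24^16 = cos(-32π/24) + i·sin(-32π/24) = -0.5000+0.8660i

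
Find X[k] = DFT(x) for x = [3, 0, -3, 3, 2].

X[k] = Σ(n=0 to 4) x[n] · ω_5^(nk)
where ω_5 = e^(-2πi/5)

Computing each X[k]:
X[0] = 5
X[1] = 3.6180+5.4288i
X[2] = 1.3820-4.5308i
X[3] = 1.3820+4.5308i
X[4] = 3.6180-5.4288i

X = [5, 3.6180+5.4288i, 1.3820-4.5308i, 1.3820+4.5308i, 3.6180-5.4288i]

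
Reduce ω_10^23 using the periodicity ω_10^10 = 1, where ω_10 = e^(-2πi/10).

Since ω_10^10 = 1, powers reduce modulo 10.
23 mod 10 = 3
So ω_10^23 = ω_10^3 = e^(-2πi·3/10)

ω_10^23 = ω_10^3 = -0.3090-0.9511i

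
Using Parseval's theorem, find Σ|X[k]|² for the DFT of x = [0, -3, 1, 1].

Parseval: Σ|x[n]|² = (1/N)Σ|X[k]|², so Σ|X[k]|² = N·Σ|x[n]|² = 4·11.0000

Σ|X[k]|² = N·Σ|x[n]|² = 4·11.0000 = 44.0000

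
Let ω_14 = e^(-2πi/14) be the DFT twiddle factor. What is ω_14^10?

ω_14^10 = e^(-2πi·10/14)
= cos(-2π·10/14) + i·sin(-2π·10/14)
= cos(-20π/14) + i·sin(-20π/14)

ω_14^10 = cos(-20π/14) + i·sin(-20π/14) = -0.2225+0.9749i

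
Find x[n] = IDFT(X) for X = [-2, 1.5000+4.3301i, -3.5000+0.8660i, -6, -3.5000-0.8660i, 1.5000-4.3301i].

x[n] = (1/6) Σ(k=0 to 5) X[k] · e^(2πikn/6)

Computing each x[n]:
x[0] = -2
x[1] = 0
x[2] = -2
x[3] = -1
x[4] = 0
x[5] = 3

x = [-2, 0, -2, -1, 0, 3]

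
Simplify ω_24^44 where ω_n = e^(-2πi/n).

Since ω_24^24 = 1, powers reduce modulo 24.
44 mod 24 = 20
So ω_24^44 = ω_24^20 = e^(-2πi·20/24)

ω_24^44 = ω_24^20 = 0.5000+0.8660i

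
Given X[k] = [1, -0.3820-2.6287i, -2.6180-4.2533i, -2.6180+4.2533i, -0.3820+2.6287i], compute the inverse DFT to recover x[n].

x[n] = (1/5) Σ(k=0 to 4) X[k] · e^(2πikn/5)

Computing each x[n]:
x[0] = -1
x[1] = 3
x[2] = -1
x[3] = 1
x[4] = -1

x = [-1, 3, -1, 1, -1]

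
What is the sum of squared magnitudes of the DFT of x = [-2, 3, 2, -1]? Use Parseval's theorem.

Parseval: Σ|x[n]|² = (1/N)Σ|X[k]|², so Σ|X[k]|² = N·Σ|x[n]|² = 4·18.0000

Σ|X[k]|² = N·Σ|x[n]|² = 4·18.0000 = 72.0000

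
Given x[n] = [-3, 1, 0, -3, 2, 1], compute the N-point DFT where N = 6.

X[k] = Σ(n=0 to 5) x[n] · ω_6^(nk)
where ω_6 = e^(-2πi/6)

Computing each X[k]:
X[0] = -2
X[1] = 1.7321i
X[2] = -8.0000-1.7321i
X[3] = 0
X[4] = -8.0000+1.7321i
X[5] = -1.7321i

X = [-2, 1.7321i, -8.0000-1.7321i, 0, -8.0000+1.7321i, -1.7321i]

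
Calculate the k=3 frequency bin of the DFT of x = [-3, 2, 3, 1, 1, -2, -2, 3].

X[3] = Σ(n=0 to 7) x[n] · ω_8^(3n) where ω_8 = e^(-2πi/8)
= (-3)·ω_8^0 + (2)·ω_8^3 + (3)·ω_8^6 + (1)·ω_8^9 + (1)·ω_8^12 + (-2)·ω_8^15 + (-2)·ω_8^18 + (3)·ω_8^21

X[3] = -8.2426+3.5858i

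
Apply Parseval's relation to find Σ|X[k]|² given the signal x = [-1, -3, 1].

Parseval: Σ|x[n]|² = (1/N)Σ|X[k]|², so Σ|X[k]|² = N·Σ|x[n]|² = 3·11.0000

Σ|X[k]|² = N·Σ|x[n]|² = 3·11.0000 = 33.0000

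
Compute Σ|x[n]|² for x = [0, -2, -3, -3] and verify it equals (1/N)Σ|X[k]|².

Time domain:
Σ|x[n]|² = |0|² + |-2|² + |-3|² + |-3|² = 22.0000

Frequency domain:
(1/4)Σ|X[k]|² = (1/4)(|-8|² + |3-1i|² + |2|² + |3+1i|²) = (1/4)·88.0000 = 22.0000

Both sides agree, confirming Parseval's theorem.

Σ|x[n]|² = (1/N)Σ|X[k]|² = 22.0000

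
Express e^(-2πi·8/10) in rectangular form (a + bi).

ω_10^8 = e^(-2πi·8/10)
= cos(-2π·8/10) + i·sin(-2π·8/10)
= cos(-16π/10) + i·sin(-16π/10)

ω_10^8 = cos(-16π/10) + i·sin(-16π/10) = 0.3090+0.9511i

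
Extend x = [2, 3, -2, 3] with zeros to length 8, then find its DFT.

Original 4-point DFT: [6, 4, -6, 4]
Zero-padded 8-point DFT provides frequency interpolation.

DFT_8([x, 0, ...]) = [6, 2.0000-2.2426i, 4, 2.0000-6.2426i, -6, 2.0000+6.2426i, 4, 2.0000+2.2426i]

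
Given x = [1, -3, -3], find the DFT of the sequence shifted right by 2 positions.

Time shift by 2: X_shifted[k] = ω_3^(2k) · X[k]
Shifted x = [-3, -3, 1]

DFT(x[n-2]) = [-5, -2.0000+3.4641i, -2.0000-3.4641i]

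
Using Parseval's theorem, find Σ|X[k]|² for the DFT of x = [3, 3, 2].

Parseval: Σ|x[n]|² = (1/N)Σ|X[k]|², so Σ|X[k]|² = N·Σ|x[n]|² = 3·22.0000

Σ|X[k]|² = N·Σ|x[n]|² = 3·22.0000 = 66.0000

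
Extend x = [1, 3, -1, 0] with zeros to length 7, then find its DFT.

Original 4-point DFT: [3, 2-3i, -3, 2+3i]
Zero-padded 7-point DFT provides frequency interpolation.

DFT_7([x, 0, ...]) = [3, 3.0930-1.3706i, 1.2334-3.3587i, -2.3264-2.0835i, -2.3264+2.0835i, 1.2334+3.3587i, 3.0930+1.3706i]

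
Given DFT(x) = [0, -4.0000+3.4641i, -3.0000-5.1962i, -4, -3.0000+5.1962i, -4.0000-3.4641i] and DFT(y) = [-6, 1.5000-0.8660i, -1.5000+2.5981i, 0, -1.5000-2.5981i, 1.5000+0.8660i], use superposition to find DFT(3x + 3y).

By linearity: DFT(3x + 3y) = 3·DFT(x) + 3·DFT(y)
= 3·[0, -4.0000+3.4641i, -3.0000-5.1962i, -4, -3.0000+5.1962i, -4.0000-3.4641i] + 3·[-6, 1.5000-0.8660i, -1.5000+2.5981i, 0, -1.5000-2.5981i, 1.5000+0.8660i]

Computing element-wise:
Z[0] = 3·(0) + 3·(-6) = -18
Z[1] = 3·(-4.0000+3.4641i) + 3·(1.5000-0.8660i) = -7.5000+7.7943i
Z[2] = 3·(-3.0000-5.1962i) + 3·(-1.5000+2.5981i) = -13.5000-7.7943i
Z[3] = 3·(-4) + 3·(0) = -12
Z[4] = 3·(-3.0000+5.1962i) + 3·(-1.5000-2.5981i) = -13.5000+7.7943i
Z[5] = 3·(-4.0000-3.4641i) + 3·(1.5000+0.8660i) = -7.5000-7.7943i

DFT(3x + 3y) = 3·X + 3·Y = [-18, -7.5000+7.7943i, -13.5000-7.7943i, -12, -13.5000+7.7943i, -7.5000-7.7943i]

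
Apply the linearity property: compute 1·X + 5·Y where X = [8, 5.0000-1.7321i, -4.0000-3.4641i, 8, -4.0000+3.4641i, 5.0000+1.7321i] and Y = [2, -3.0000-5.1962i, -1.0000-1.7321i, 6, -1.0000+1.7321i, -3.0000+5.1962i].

By linearity: DFT(1x + 5y) = 1·DFT(x) + 5·DFT(y)
= 1·[8, 5.0000-1.7321i, -4.0000-3.4641i, 8, -4.0000+3.4641i, 5.0000+1.7321i] + 5·[2, -3.0000-5.1962i, -1.0000-1.7321i, 6, -1.0000+1.7321i, -3.0000+5.1962i]

Computing element-wise:
Z[0] = 1·(8) + 5·(2) = 18
Z[1] = 1·(5.0000-1.7321i) + 5·(-3.0000-5.1962i) = -10.0000-27.7131i
Z[2] = 1·(-4.0000-3.4641i) + 5·(-1.0000-1.7321i) = -9.0000-12.1246i
Z[3] = 1·(8) + 5·(6) = 38
Z[4] = 1·(-4.0000+3.4641i) + 5·(-1.0000+1.7321i) = -9.0000+12.1246i
Z[5] = 1·(5.0000+1.7321i) + 5·(-3.0000+5.1962i) = -10.0000+27.7131i

DFT(1x + 5y) = 1·X + 5·Y = [18, -10.0000-27.7131i, -9.0000-12.1246i, 38, -9.0000+12.1246i, -10.0000+27.7131i]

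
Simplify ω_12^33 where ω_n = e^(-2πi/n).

Since ω_12^12 = 1, powers reduce modulo 12.
33 mod 12 = 9
So ω_12^33 = ω_12^9 = e^(-2πi·9/12)

ω_12^33 = ω_12^9 = 1i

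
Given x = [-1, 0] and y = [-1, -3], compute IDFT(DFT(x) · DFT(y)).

(x ⊛ y)[n] = Σ(m=0 to 1) x[m] · y[(n-m) mod 2]

Computing each output sample:
(x ⊛ y)[0] = 1
(x ⊛ y)[1] = 3

x ⊛ y = [1, 3]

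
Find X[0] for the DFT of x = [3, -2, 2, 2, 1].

X[0] = Σ(n=0 to 4) x[n] · ω_5^0 = Σ x[n]
= (3) + (-2) + (2) + (2) + (1)

X[0] = 6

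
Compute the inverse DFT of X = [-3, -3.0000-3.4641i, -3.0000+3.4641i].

x[n] = (1/3) Σ(k=0 to 2) X[k] · e^(2πikn/3)

Computing each x[n]:
x[0] = -3
x[1] = 2
x[2] = -2

x = [-3, 2, -2]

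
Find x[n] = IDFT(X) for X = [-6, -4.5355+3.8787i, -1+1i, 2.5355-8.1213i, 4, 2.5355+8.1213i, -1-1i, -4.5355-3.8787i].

x[n] = (1/8) Σ(k=0 to 7) X[k] · e^(2πikn/8)

Computing each x[n]:
x[0] = -1
x[1] = -2
x[2] = -3
x[3] = 1
x[4] = 0
x[5] = -1
x[6] = 3
x[7] = -3

x = [-1, -2, -3, 1, 0, -1, 3, -3]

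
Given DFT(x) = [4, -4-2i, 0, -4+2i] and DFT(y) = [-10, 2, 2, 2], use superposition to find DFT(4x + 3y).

By linearity: DFT(4x + 3y) = 4·DFT(x) + 3·DFT(y)
= 4·[4, -4-2i, 0, -4+2i] + 3·[-10, 2, 2, 2]

Computing element-wise:
Z[0] = 4·(4) + 3·(-10) = -14
Z[1] = 4·(-4-2i) + 3·(2) = -10-8i
Z[2] = 4·(0) + 3·(2) = 6
Z[3] = 4·(-4+2i) + 3·(2) = -10+8i

DFT(4x + 3y) = 4·X + 3·Y = [-14, -10-8i, 6, -10+8i]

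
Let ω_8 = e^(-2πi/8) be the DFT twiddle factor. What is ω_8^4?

ω_8^4 = e^(-2πi·4/8)
= cos(-2π·4/8) + i·sin(-2π·4/8)
= cos(-8π/8) + i·sin(-8π/8)

ω_8^4 = cos(-8π/8) + i·sin(-8π/8) = -1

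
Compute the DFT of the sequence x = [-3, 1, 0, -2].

X[k] = Σ(n=0 to 3) x[n] · ω_4^(nk)
where ω_4 = e^(-2πi/4)

Computing each X[k]:
X[0] = -4
X[1] = -3-3i
X[2] = -2
X[3] = -3+3i

X = [-4, -3-3i, -2, -3+3i]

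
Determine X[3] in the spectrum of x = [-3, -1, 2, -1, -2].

X[3] = Σ(n=0 to 4) x[n] · ω_5^(3n) where ω_5 = e^(-2πi/5)
= (-3)·ω_5^0 + (-1)·ω_5^3 + (2)·ω_5^6 + (-1)·ω_5^9 + (-2)·ω_5^12

X[3] = -0.2639-2.2654i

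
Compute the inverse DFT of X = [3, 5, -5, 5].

x[n] = (1/4) Σ(k=0 to 3) X[k] · e^(2πikn/4)

Computing each x[n]:
x[0] = 2
x[1] = 2
x[2] = -3
x[3] = 2

x = [2, 2, -3, 2]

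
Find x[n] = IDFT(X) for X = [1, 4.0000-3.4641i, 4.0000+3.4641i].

x[n] = (1/3) Σ(k=0 to 2) X[k] · e^(2πikn/3)

Computing each x[n]:
x[0] = 3
x[1] = 1
x[2] = -3

x = [3, 1, -3]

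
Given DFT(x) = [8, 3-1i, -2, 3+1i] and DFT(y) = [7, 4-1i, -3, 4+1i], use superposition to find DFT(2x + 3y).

By linearity: DFT(2x + 3y) = 2·DFT(x) + 3·DFT(y)
= 2·[8, 3-1i, -2, 3+1i] + 3·[7, 4-1i, -3, 4+1i]

Computing element-wise:
Z[0] = 2·(8) + 3·(7) = 37
Z[1] = 2·(3-1i) + 3·(4-1i) = 18-5i
Z[2] = 2·(-2) + 3·(-3) = -13
Z[3] = 2·(3+1i) + 3·(4+1i) = 18+5i

DFT(2x + 3y) = 2·X + 3·Y = [37, 18-5i, -13, 18+5i]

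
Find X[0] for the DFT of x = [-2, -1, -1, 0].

X[0] = Σ(n=0 to 3) x[n] · ω_4^0 = Σ x[n]
= (-2) + (-1) + (-1) + (0)

X[0] = -4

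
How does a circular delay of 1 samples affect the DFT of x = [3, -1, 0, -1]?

Time shift by 1: X_shifted[k] = ω_4^(1k) · X[k]
Shifted x = [-1, 3, -1, 0]

DFT(x[n-1]) = [1, -3i, -5, 3i]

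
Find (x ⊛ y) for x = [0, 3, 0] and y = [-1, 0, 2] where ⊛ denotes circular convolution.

(x ⊛ y)[n] = Σ(m=0 to 2) x[m] · y[(n-m) mod 3]

Computing each output sample:
(x ⊛ y)[0] = 6
(x ⊛ y)[1] = -3
(x ⊛ y)[2] = 0

x ⊛ y = [6, -3, 0]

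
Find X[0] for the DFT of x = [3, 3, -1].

X[0] = Σ(n=0 to 2) x[n] · ω_3^0 = Σ x[n]
= (3) + (3) + (-1)

X[0] = 5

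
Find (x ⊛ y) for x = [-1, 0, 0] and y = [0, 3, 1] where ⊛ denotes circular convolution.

(x ⊛ y)[n] = Σ(m=0 to 2) x[m] · y[(n-m) mod 3]

Computing each output sample:
(x ⊛ y)[0] = 0
(x ⊛ y)[1] = -3
(x ⊛ y)[2] = -1

x ⊛ y = [0, -3, -1]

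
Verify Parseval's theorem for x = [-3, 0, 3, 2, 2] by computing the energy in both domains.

Time domain:
Σ|x[n]|² = |-3|² + |0|² + |3|² + |2|² + |2|² = 26.0000

Frequency domain:
(1/5)Σ|X[k]|² = (1/5)(|4|² + |-6.4271+1.3143i|² + |-3.0729+2.1266i|² + |-3.0729-2.1266i|² + |-6.4271-1.3143i|²) = (1/5)·130.0000 = 26.0000

Both sides agree, confirming Parseval's theorem.

Σ|x[n]|² = (1/N)Σ|X[k]|² = 26.0000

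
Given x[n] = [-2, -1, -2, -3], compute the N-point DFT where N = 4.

X[k] = Σ(n=0 to 3) x[n] · ω_4^(nk)
where ω_4 = e^(-2πi/4)

Computing each X[k]:
X[0] = -8
X[1] = -2i
X[2] = 0
X[3] = 2i

X = [-8, -2i, 0, 2i]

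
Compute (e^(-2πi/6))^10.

Since ω_6^6 = 1, powers reduce modulo 6.
10 mod 6 = 4
So ω_6^10 = ω_6^4 = e^(-2πi·4/6)

ω_6^10 = ω_6^4 = -0.5000+0.8660i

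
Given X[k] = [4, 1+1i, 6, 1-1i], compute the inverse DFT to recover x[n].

x[n] = (1/4) Σ(k=0 to 3) X[k] · e^(2πikn/4)

Computing each x[n]:
x[0] = 3
x[1] = -1
x[2] = 2
x[3] = 0

x = [3, -1, 2, 0]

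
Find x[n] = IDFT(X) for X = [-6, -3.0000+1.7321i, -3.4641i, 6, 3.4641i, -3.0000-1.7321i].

x[n] = (1/6) Σ(k=0 to 5) X[k] · e^(2πikn/6)

Computing each x[n]:
x[0] = -1
x[1] = -2
x[2] = -1
x[3] = -1
x[4] = 2
x[5] = -3

x = [-1, -2, -1, -1, 2, -3]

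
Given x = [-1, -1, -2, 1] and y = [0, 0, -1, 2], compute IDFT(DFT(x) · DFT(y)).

(x ⊛ y)[n] = Σ(m=0 to 3) x[m] · y[(n-m) mod 4]

Computing each output sample:
(x ⊛ y)[0] = 0
(x ⊛ y)[1] = -5
(x ⊛ y)[2] = 3
(x ⊛ y)[3] = -1

x ⊛ y = [0, -5, 3, -1]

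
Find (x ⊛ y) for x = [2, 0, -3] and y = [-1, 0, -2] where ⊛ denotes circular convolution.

(x ⊛ y)[n] = Σ(m=0 to 2) x[m] · y[(n-m) mod 3]

Computing each output sample:
(x ⊛ y)[0] = -2
(x ⊛ y)[1] = 6
(x ⊛ y)[2] = -1

x ⊛ y = [-2, 6, -1]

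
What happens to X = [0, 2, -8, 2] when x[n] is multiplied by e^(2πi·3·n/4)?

Modulation property: DFT(ω_4^(-3n)·x[n]) = X[(k-3) mod 4], so circularly shift X by 3 positions.

X[k-3] = [2, -8, 2, 0]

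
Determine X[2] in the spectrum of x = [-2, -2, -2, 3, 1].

X[2] = Σ(n=0 to 4) x[n] · ω_5^(2n) where ω_5 = e^(-2πi/5)
= (-2)·ω_5^0 + (-2)·ω_5^2 + (-2)·ω_5^4 + (3)·ω_5^6 + (1)·ω_5^8

X[2] = -0.8820-2.9919i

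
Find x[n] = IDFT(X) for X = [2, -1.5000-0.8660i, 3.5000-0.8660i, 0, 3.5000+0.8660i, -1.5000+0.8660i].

x[n] = (1/6) Σ(k=0 to 5) X[k] · e^(2πikn/6)

Computing each x[n]:
x[0] = 1
x[1] = 0
x[2] = 0
x[3] = 2
x[4] = 0
x[5] = -1

x = [1, 0, 0, 2, 0, -1]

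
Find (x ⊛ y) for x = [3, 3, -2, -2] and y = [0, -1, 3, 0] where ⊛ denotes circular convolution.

(x ⊛ y)[n] = Σ(m=0 to 3) x[m] · y[(n-m) mod 4]

Computing each output sample:
(x ⊛ y)[0] = -4
(x ⊛ y)[1] = -9
(x ⊛ y)[2] = 6
(x ⊛ y)[3] = 11

x ⊛ y = [-4, -9, 6, 11]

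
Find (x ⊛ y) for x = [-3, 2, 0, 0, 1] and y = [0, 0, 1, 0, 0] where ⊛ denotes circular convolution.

(x ⊛ y)[n] = Σ(m=0 to 4) x[m] · y[(n-m) mod 5]

Computing each output sample:
(x ⊛ y)[0] = 0
(x ⊛ y)[1] = 1
(x ⊛ y)[2] = -3
(x ⊛ y)[3] = 2
(x ⊛ y)[4] = 0

x ⊛ y = [0, 1, -3, 2, 0]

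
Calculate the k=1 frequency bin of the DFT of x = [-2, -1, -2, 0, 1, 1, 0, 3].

X[1] = Σ(n=0 to 7) x[n] · ω_8^(1n) where ω_8 = e^(-2πi/8)
= (-2)·ω_8^0 + (-1)·ω_8^1 + (-2)·ω_8^2 + (0)·ω_8^3 + (1)·ω_8^4 + (1)·ω_8^5 + (0)·ω_8^6 + (3)·ω_8^7

X[1] = -2.2929+5.5355i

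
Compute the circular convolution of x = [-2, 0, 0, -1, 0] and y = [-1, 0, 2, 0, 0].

(x ⊛ y)[n] = Σ(m=0 to 4) x[m] · y[(n-m) mod 5]

Computing each output sample:
(x ⊛ y)[0] = 0
(x ⊛ y)[1] = 0
(x ⊛ y)[2] = -4
(x ⊛ y)[3] = 1
(x ⊛ y)[4] = 0

x ⊛ y = [0, 0, -4, 1, 0]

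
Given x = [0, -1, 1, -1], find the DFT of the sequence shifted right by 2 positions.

Time shift by 2: X_shifted[k] = ω_4^(2k) · X[k]
Shifted x = [1, -1, 0, -1]

DFT(x[n-2]) = [-1, 1, 3, 1]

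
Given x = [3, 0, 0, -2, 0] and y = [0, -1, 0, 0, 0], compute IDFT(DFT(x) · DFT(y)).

(x ⊛ y)[n] = Σ(m=0 to 4) x[m] · y[(n-m) mod 5]

Computing each output sample:
(x ⊛ y)[0] = 0
(x ⊛ y)[1] = -3
(x ⊛ y)[2] = 0
(x ⊛ y)[3] = 0
(x ⊛ y)[4] = 2

x ⊛ y = [0, -3, 0, 0, 2]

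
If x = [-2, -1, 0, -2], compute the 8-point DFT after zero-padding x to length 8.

Original 4-point DFT: [-5, -2-1i, 1, -2+1i]
Zero-padded 8-point DFT provides frequency interpolation.

DFT_8([x, 0, ...]) = [-5, -1.2929+2.1213i, -2-1i, -2.7071+2.1213i, 1, -2.7071-2.1213i, -2+1i, -1.2929-2.1213i]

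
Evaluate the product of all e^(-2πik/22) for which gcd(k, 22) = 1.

The primitive 22nd roots of unity are ω_22^k for k coprime to 22: k ∈ {1, 3, 5, 7, 9, 13, 15, 17, 19, 21}
Their product equals the constant term of the cyclotomic polynomial Φ_22(x) up to sign.
For n ≥ 3, the product of all primitive nth roots of unity is 1. (For n=1 it is 1; for n=2 it is -1.)

1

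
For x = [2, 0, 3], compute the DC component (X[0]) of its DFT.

X[0] = Σ(n=0 to 2) x[n] · ω_3^0 = Σ x[n]
= (2) + (0) + (3)

X[0] = 5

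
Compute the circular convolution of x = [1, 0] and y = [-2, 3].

(x ⊛ y)[n] = Σ(m=0 to 1) x[m] · y[(n-m) mod 2]

Computing each output sample:
(x ⊛ y)[0] = -2
(x ⊛ y)[1] = 3

x ⊛ y = [-2, 3]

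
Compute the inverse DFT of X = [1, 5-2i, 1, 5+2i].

x[n] = (1/4) Σ(k=0 to 3) X[k] · e^(2πikn/4)

Computing each x[n]:
x[0] = 3
x[1] = 1
x[2] = -2
x[3] = -1

x = [3, 1, -2, -1]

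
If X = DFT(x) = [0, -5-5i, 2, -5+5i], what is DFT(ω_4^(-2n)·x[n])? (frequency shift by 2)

Modulation property: DFT(ω_4^(-2n)·x[n]) = X[(k-2) mod 4], so circularly shift X by 2 positions.

X[k-2] = [2, -5+5i, 0, -5-5i]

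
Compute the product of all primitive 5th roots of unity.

The primitive 5th roots of unity are ω_5^k for k coprime to 5: k ∈ {1, 2, 3, 4}
Their product equals the constant term of the cyclotomic polynomial Φ_5(x) up to sign.
For n ≥ 3, the product of all primitive nth roots of unity is 1. (For n=1 it is 1; for n=2 it is -1.)

1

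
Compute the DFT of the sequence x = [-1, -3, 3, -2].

X[k] = Σ(n=0 to 3) x[n] · ω_4^(nk)
where ω_4 = e^(-2πi/4)

Computing each X[k]:
X[0] = -3
X[1] = -4+1i
X[2] = 7
X[3] = -4-1i

X = [-3, -4+1i, 7, -4-1i]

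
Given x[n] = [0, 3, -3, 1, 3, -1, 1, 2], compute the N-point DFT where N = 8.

X[k] = Σ(n=0 to 7) x[n] · ω_8^(nk)
where ω_8 = e^(-2πi/8)

Computing each X[k]:
X[0] = 6
X[1] = 0.5355+1.8787i
X[2] = 5+1i
X[3] = -6.5355-6.1213i
X[4] = -4
X[5] = -6.5355+6.1213i
X[6] = 5-1i
X[7] = 0.5355-1.8787i

X = [6, 0.5355+1.8787i, 5+1i, -6.5355-6.1213i, -4, -6.5355+6.1213i, 5-1i, 0.5355-1.8787i]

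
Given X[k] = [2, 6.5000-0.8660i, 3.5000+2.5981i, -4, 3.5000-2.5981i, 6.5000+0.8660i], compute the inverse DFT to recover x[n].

x[n] = (1/6) Σ(k=0 to 5) X[k] · e^(2πikn/6)

Computing each x[n]:
x[0] = 3
x[1] = 1
x[2] = -1
x[3] = 0
x[4] = -3
x[5] = 2

x = [3, 1, -1, 0, -3, 2]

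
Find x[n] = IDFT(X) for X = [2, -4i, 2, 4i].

x[n] = (1/4) Σ(k=0 to 3) X[k] · e^(2πikn/4)

Computing each x[n]:
x[0] = 1
x[1] = 2
x[2] = 1
x[3] = -2

x = [1, 2, 1, -2]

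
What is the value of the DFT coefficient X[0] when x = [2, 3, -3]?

X[0] = Σ(n=0 to 2) x[n] · ω_3^0 = Σ x[n]
= (2) + (3) + (-3)

X[0] = 2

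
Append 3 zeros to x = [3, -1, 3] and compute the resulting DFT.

Original 3-point DFT: [5, 2.0000+3.4641i, 2.0000-3.4641i]
Zero-padded 6-point DFT provides frequency interpolation.

DFT_6([x, 0, ...]) = [5, 1.0000-1.7321i, 2.0000+3.4641i, 7, 2.0000-3.4641i, 1.0000+1.7321i]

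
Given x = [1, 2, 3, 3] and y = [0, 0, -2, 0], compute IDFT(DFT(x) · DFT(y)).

(x ⊛ y)[n] = Σ(m=0 to 3) x[m] · y[(n-m) mod 4]

Computing each output sample:
(x ⊛ y)[0] = -6
(x ⊛ y)[1] = -6
(x ⊛ y)[2] = -2
(x ⊛ y)[3] = -4

x ⊛ y = [-6, -6, -2, -4]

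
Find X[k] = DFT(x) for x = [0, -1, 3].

X[k] = Σ(n=0 to 2) x[n] · ω_3^(nk)
where ω_3 = e^(-2πi/3)

Computing each X[k]:
X[0] = 2
X[1] = -1.0000+3.4641i
X[2] = -1.0000-3.4641i

X = [2, -1.0000+3.4641i, -1.0000-3.4641i]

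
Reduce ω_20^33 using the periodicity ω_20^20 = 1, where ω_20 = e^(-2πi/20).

Since ω_20^20 = 1, powers reduce modulo 20.
33 mod 20 = 13
So ω_20^33 = ω_20^13 = e^(-2πi·13/20)

ω_20^33 = ω_20^13 = -0.5878+0.8090i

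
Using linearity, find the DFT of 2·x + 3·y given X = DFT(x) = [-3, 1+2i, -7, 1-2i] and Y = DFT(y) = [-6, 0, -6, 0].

By linearity: DFT(2x + 3y) = 2·DFT(x) + 3·DFT(y)
= 2·[-3, 1+2i, -7, 1-2i] + 3·[-6, 0, -6, 0]

Computing element-wise:
Z[0] = 2·(-3) + 3·(-6) = -24
Z[1] = 2·(1+2i) + 3·(0) = 2+4i
Z[2] = 2·(-7) + 3·(-6) = -32
Z[3] = 2·(1-2i) + 3·(0) = 2-4i

DFT(2x + 3y) = 2·X + 3·Y = [-24, 2+4i, -32, 2-4i]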